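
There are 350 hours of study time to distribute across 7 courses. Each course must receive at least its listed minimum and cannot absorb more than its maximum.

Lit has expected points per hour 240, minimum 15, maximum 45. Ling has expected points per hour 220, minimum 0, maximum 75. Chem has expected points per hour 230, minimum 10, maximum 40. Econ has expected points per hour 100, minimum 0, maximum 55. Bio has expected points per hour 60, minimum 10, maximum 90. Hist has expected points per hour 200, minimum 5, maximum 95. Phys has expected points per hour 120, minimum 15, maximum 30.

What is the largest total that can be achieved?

65200

Meeting every minimum uses 15+0+10+0+10+5+15 = 55 hours, leaving 295.
Order the courses by expected points per hour: Lit 240 > Chem 230 > Ling 220 > Hist 200 > Phys 120 > Econ 100 > Bio 60.
Lit: +30 to 45 (cap) ; 265 left.
Give Chem 30 more to hit its cap of 40 ; 235 left.
Ling takes 75 more to reach its cap of 75 ; 160 left.
Hist takes 90 more to reach its cap of 95 ; 70 left.
Phys: +15 to 30 (cap) ; 55 left.
Econ takes 55 more to reach its cap of 55 ; 0 left.
Total = 240×45 + 220×75 + 230×40 + 100×55 + 60×10 + 200×95 + 120×30 = 65200.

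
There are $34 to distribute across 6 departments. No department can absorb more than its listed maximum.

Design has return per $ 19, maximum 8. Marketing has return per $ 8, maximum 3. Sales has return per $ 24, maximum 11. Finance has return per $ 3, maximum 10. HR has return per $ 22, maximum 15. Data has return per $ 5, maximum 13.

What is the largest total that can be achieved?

Rank by return per $: Sales 24 > HR 22 > Design 19 > Marketing 8 > Data 5 > Finance 3.
Give Sales 11 to hit its cap of 11 ; 23 left.
HR takes 15 to reach its cap of 15 ; 8 left.
Design takes 8 to reach its cap of 8 ; 0 left.
Total = 19×8 + 24×11 + 22×15 = 746.

746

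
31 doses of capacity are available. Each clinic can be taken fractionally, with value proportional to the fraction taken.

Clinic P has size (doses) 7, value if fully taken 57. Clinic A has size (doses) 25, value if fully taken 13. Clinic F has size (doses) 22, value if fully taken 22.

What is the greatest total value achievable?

Best value per unit of size first: Clinic P 57/7≈8.14, Clinic F 22/22≈1, Clinic A 13/25≈0.52.
Take all of Clinic P (7 doses, value 57) ; 24 doses left.
Take all of Clinic F (22 doses, value 22) ; 2 doses left.
Only 2 doses remain; take 2/25 of Clinic A for value 13×2/25 = 1.04.
Total value = 80.04.

80.04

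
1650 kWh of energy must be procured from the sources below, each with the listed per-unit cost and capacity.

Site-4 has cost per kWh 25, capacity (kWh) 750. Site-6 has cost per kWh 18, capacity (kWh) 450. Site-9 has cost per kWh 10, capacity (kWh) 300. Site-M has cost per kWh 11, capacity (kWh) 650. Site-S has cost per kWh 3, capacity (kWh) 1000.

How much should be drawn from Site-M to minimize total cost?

Cheapest first:
Site-S at 3: take all 1000 kWh — 650 still needed.
Take 300 from Site-9 at 10 — need 350 more.
Site-M at 11: take 350 of its 650 — requirement met.
Site-6, Site-4: unused.

350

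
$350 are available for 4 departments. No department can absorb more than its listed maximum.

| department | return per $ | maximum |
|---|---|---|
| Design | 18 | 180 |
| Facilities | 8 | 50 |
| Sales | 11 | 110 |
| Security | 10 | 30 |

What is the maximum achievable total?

4990

Rank by return per $: Design 18 > Sales 11 > Security 10 > Facilities 8.
Give Design 180 to hit its cap of 180 → 170 left.
Give Sales 110 to hit its cap of 110 → 60 left.
Security: +30 to 30 (cap) → 30 left.
Facilities: +30 (room for 50) → 30. Pool exhausted.
Total = 18×180 + 8×30 + 11×110 + 10×30 = 4990.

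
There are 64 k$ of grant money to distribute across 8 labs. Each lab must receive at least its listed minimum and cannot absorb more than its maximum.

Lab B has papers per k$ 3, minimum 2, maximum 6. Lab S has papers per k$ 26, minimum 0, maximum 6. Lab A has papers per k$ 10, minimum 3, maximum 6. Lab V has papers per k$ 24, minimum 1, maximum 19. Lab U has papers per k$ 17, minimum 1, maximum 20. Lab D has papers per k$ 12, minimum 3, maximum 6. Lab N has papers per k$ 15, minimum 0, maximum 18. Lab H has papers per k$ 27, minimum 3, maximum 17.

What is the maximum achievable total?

1381

Meeting every minimum uses 2+0+3+1+1+3+0+3 = 13 k$, leaving 51.
Highest papers per k$ first: Lab H 27 > Lab S 26 > Lab V 24 > Lab U 17 > Lab N 15 > Lab D 12 > Lab A 10 > Lab B 3.
Lab H: +14 to 17 (cap) ; 37 left.
Lab S takes 6 more to reach its cap of 6 ; 31 left.
Give Lab V 18 more to hit its cap of 19 ; 13 left.
Only 13 left; Lab U takes them to reach 14.
Total = 3×2 + 26×6 + 10×3 + 24×19 + 17×14 + 12×3 + 27×17 = 1381.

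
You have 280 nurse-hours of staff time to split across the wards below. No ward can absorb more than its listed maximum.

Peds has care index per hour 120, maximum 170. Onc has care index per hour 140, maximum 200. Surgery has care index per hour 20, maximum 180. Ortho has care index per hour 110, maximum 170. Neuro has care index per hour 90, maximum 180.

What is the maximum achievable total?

37600

Highest care index per hour first: Onc 140 > Peds 120 > Ortho 110 > Neuro 90 > Surgery 20.
Give Onc 200 to hit its cap of 200 — 80 left.
Only 80 left; Peds takes them to reach 80.
Total = 120×80 + 140×200 = 37600.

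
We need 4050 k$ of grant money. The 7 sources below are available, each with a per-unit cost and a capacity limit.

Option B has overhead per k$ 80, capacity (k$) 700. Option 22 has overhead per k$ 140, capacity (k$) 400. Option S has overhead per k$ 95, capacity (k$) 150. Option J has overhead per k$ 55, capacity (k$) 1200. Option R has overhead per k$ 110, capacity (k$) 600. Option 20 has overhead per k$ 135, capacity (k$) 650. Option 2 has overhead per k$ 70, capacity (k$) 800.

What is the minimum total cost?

Use sources in increasing cost order.
Take 1200 from Option J at 55 ; need 2850 more.
Option 2 at 70: take all 800 k$ ; 2050 still needed.
Option B (80): use full 700 ; 1350 k$ to go.
Option S at 95: take all 150 k$ ; 1200 still needed.
Option R (110): use full 600 ; 600 k$ to go.
Option 20 at 135: take 600 of its 650 ; requirement met.
Option 22: unused.
Cost = 1200×55 + 800×70 + 700×80 + 150×95 + 600×110 + 600×135 = 339250.

339250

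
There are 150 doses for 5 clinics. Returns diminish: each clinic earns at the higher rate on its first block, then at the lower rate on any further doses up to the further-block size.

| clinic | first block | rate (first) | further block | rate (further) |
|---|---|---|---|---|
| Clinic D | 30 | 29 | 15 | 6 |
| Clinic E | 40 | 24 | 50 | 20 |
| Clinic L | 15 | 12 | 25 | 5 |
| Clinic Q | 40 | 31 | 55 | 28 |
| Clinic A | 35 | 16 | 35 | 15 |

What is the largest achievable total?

Treat each block as its own option and order by rate: Clinic Q/first 31 > Clinic D/first 29 > Clinic Q/second 28 > Clinic E/first 24 > Clinic E/second 20 > Clinic A/first 16 > Clinic A/second 15 > Clinic L/first 12 > Clinic D/second 6 > Clinic L/second 5.
Fill Clinic Q first block (40 at 31) ; 110 left.
Clinic D/first (29): +30 ; 80 left.
Fill Clinic Q second block (55 at 28) ; 25 left.
25 remain; put them into Clinic E first at 24.
Total = 31×40 + 29×30 + 28×55 + 24×25 = 4250.

4250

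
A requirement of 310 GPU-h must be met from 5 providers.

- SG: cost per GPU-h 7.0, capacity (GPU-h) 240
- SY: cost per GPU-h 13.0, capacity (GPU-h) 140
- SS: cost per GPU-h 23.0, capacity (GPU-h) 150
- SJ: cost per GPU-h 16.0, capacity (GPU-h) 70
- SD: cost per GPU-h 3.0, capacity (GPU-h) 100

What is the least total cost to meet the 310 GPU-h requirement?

Cheapest first:
SD (3.0): use full 100 — 210 GPU-h to go.
SG (7.0): take the remaining 210 — done.
SY, SJ, SS: unused.
Cost = 100×3.0 + 210×7.0 = 1770.

1770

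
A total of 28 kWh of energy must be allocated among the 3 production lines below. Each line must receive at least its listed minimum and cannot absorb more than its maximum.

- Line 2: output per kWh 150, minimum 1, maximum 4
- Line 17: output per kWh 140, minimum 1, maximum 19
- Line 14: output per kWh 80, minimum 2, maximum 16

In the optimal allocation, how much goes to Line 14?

Meeting every minimum uses 1+1+2 = 4 kWh, leaving 24.
Order the production lines by output per kWh: Line 2 150 > Line 17 140 > Line 14 80.
Line 2 takes 3 more to reach its cap of 4 ; 21 left.
Give Line 17 18 more to hit its cap of 19 ; 3 left.
Only 3 left; Line 14 takes them to reach 5.

5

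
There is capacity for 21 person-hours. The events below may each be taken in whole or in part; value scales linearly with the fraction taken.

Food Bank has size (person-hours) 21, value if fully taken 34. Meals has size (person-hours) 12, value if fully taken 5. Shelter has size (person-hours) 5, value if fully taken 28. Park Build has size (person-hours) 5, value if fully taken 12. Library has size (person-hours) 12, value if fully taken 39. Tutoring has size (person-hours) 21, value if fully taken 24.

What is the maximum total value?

76.6

Best value per unit of size first: Shelter 28/5≈5.6, Library 39/12≈3.25, Park Build 12/5≈2.4, Food Bank 34/21≈1.62, Tutoring 24/21≈1.14, Meals 5/12≈0.417.
All 5 person-hours of Shelter fit (value 28) → 16 remain.
Library: take in full, 12 person-hours for value 39 → 4 left.
Fill the last 4 person-hours with part of Park Build: 4/5 of it earns 9.6.
Total value = 76.6.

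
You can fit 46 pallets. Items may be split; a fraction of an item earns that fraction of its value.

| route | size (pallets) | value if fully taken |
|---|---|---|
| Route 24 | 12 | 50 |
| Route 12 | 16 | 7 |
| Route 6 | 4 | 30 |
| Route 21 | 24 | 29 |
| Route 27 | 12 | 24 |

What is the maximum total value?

125.75

Rank by value-to-size ratio: Route 6 30/4≈7.5, Route 24 50/12≈4.17, Route 27 24/12≈2, Route 21 29/24≈1.21, Route 12 7/16≈0.438.
Take all of Route 6 (4 pallets, value 30) — 42 pallets left.
Take all of Route 24 (12 pallets, value 50) — 30 pallets left.
Take all of Route 27 (12 pallets, value 24) — 18 pallets left.
Only 18 pallets remain; take 18/24 of Route 21 for value 29×18/24 = 21.75.
Total value = 125.75.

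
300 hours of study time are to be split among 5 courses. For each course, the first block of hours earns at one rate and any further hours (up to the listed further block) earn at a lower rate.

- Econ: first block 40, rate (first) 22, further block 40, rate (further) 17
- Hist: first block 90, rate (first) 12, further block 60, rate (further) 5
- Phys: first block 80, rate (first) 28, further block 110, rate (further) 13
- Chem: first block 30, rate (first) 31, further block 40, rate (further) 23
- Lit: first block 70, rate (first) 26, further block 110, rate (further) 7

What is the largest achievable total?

7470

Rank every tier by rate: Chem/T1 31 > Phys/T1 28 > Lit/T1 26 > Chem/T2 23 > Econ/T1 22 > Econ/T2 17 > Phys/T2 13 > Hist/T1 12 > Lit/T2 7 > Hist/T2 5.
Chem T1 at 31: fill all 30 → 270 left.
Fill Phys T1 block (80 at 28) → 190 left.
Lit T1 at 26: fill all 70 → 120 left.
Chem/T2 (23): +40 → 80 left.
Econ/T1 (22): +40 → 40 left.
Fill Econ T2 block (40 at 17) → 0 left.
Total = 31×30 + 28×80 + 26×70 + 23×40 + 22×40 + 17×40 = 7470.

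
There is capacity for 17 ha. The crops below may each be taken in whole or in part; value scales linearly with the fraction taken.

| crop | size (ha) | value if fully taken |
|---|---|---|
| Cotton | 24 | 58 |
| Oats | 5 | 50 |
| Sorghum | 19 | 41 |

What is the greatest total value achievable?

Sort by value density: Oats 50/5≈10, Cotton 58/24≈2.42, Sorghum 41/19≈2.16.
Take all of Oats (5 ha, value 50) → 12 ha left.
Only 12 ha remain; take 12/24 of Cotton for value 58×12/24 = 29.
Total value = 79.

79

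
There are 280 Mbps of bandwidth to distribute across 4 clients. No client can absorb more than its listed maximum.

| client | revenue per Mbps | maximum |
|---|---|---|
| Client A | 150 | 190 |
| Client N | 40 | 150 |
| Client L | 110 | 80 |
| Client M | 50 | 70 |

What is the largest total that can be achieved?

Rank by revenue per Mbps: Client A 150 > Client L 110 > Client M 50 > Client N 40.
Give Client A 190 to hit its cap of 190 ; 90 left.
Client L takes 80 to reach its cap of 80 ; 10 left.
Only 10 left; Client M takes them to reach 10.
Total = 150×190 + 110×80 + 50×10 = 37800.

37800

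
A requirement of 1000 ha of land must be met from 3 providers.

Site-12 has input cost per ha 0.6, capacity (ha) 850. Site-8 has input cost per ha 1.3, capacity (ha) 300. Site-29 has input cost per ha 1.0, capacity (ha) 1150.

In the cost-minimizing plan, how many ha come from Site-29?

Fill from the cheapest provider first.
Site-12 at 0.6: take all 850 ha ; 150 still needed.
Site-29 (1.0): take the remaining 150 ; done.
Site-8: unused.

150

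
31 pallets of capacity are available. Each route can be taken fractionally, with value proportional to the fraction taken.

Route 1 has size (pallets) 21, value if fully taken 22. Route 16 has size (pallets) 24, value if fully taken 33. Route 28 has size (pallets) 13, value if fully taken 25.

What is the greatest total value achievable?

Best value per unit of size first: Route 28 25/13≈1.92, Route 16 33/24≈1.38, Route 1 22/21≈1.05.
All 13 pallets of Route 28 fit (value 25) ; 18 remain.
Only 18 pallets remain; take 18/24 of Route 16 for value 33×18/24 = 24.75.
Total value = 49.75.

49.75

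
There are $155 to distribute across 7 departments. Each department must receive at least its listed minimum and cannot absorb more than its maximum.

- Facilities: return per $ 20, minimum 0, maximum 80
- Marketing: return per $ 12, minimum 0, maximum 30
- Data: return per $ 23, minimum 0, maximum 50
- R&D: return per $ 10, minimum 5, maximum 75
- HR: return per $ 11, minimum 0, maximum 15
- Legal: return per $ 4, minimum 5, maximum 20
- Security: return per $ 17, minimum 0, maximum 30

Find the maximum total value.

3075

Meeting every minimum uses 0+0+0+5+0+5+0 = 10 $, leaving 145.
Order the departments by return per $: Data 23 > Facilities 20 > Security 17 > Marketing 12 > HR 11 > R&D 10 > Legal 4.
Data: +50 to 50 (cap) ; 95 left.
Facilities takes 80 more to reach its cap of 80 ; 15 left.
Security has room for 30 more but only 15 remain, so it gets 15.
Total = 20×80 + 23×50 + 10×5 + 4×5 + 17×15 = 3075.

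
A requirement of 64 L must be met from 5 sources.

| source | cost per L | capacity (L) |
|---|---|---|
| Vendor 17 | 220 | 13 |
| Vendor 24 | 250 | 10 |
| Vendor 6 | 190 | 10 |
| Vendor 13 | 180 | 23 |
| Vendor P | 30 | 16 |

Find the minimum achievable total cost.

9880

Cheapest first:
Take 16 from Vendor P at 30 — need 48 more.
Take 23 from Vendor 13 at 180 — need 25 more.
Take 10 from Vendor 6 at 190 — need 15 more.
Take 13 from Vendor 17 at 220 — need 2 more.
Vendor 24 (250): take the remaining 2 — done.
Cost = 16×30 + 23×180 + 10×190 + 13×220 + 2×250 = 9880.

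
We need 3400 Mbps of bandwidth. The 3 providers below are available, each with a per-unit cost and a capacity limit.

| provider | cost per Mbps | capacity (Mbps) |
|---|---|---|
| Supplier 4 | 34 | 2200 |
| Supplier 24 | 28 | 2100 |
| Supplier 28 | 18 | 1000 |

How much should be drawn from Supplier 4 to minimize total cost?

Cheapest first:
Supplier 28 (18): use full 1000 ; 2400 Mbps to go.
Supplier 24 (28): use full 2100 ; 300 Mbps to go.
Supplier 4 at 34: take 300 of its 2200 ; requirement met.

300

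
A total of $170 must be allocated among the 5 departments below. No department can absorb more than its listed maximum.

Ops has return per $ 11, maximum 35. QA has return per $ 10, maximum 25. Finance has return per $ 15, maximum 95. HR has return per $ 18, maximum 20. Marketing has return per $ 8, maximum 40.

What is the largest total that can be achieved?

Rank by return per $: HR 18 > Finance 15 > Ops 11 > QA 10 > Marketing 8.
HR takes 20 to reach its cap of 20 — 150 left.
Give Finance 95 to hit its cap of 95 — 55 left.
Ops: +35 to 35 (cap) — 20 left.
Only 20 left; QA takes them to reach 20.
Total = 11×35 + 10×20 + 15×95 + 18×20 = 2370.

2370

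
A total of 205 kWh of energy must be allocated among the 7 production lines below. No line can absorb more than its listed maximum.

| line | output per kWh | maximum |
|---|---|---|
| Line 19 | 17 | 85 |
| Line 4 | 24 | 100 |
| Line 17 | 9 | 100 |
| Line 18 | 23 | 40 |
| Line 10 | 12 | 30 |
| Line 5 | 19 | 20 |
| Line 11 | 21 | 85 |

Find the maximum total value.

Highest output per kWh first: Line 4 24 > Line 18 23 > Line 11 21 > Line 5 19 > Line 19 17 > Line 10 12 > Line 17 9.
Line 4 takes 100 to reach its cap of 100 — 105 left.
Give Line 18 40 to hit its cap of 40 — 65 left.
Line 11 has room for 85 but only 65 remain, so it gets 65.
Total = 24×100 + 23×40 + 21×65 = 4685.

4685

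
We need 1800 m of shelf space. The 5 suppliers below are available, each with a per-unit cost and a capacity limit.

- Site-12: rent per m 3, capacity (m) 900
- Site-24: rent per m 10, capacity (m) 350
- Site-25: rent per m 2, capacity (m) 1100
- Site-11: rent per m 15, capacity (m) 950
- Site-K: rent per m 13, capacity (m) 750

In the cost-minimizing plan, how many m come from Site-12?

700

Cheapest first:
Site-25 at 2: take all 1100 m ; 700 still needed.
Site-12 at 3: take 700 of its 900 ; requirement met.
Site-24, Site-K, Site-11: unused.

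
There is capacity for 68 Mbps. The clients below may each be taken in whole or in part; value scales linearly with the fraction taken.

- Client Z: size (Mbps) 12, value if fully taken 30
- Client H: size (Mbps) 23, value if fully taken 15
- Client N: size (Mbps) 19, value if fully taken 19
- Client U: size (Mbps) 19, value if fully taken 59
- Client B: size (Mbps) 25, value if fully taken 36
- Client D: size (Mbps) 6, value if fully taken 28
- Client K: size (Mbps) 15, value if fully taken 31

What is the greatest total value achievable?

171.04

Rank by value-to-size ratio: Client D 28/6≈4.67, Client U 59/19≈3.11, Client Z 30/12≈2.5, Client K 31/15≈2.07, Client B 36/25≈1.44, Client N 19/19≈1, Client H 15/23≈0.652.
Client D: take in full, 6 Mbps for value 28 → 62 left.
Take all of Client U (19 Mbps, value 59) → 43 Mbps left.
Take all of Client Z (12 Mbps, value 30) → 31 Mbps left.
Client K: take in full, 15 Mbps for value 31 → 16 left.
Fill the last 16 Mbps with part of Client B: 16/25 of it earns 23.04.
Total value = 171.04.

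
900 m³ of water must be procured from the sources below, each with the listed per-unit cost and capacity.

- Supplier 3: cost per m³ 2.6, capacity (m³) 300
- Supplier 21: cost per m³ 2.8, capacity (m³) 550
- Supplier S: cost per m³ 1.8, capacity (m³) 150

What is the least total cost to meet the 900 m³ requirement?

2310

Cheapest first:
Supplier S at 1.8: take all 150 m³ → 750 still needed.
Supplier 3 at 2.6: take all 300 m³ → 450 still needed.
Take 450 from Supplier 21 at 2.8 to finish.
Cost = 150×1.8 + 300×2.6 + 450×2.8 = 2310.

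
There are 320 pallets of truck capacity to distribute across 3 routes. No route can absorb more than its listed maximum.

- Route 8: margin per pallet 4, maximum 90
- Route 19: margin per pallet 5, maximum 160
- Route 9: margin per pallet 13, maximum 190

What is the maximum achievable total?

3120

Highest margin per pallet first: Route 9 13 > Route 19 5 > Route 8 4.
Route 9: +190 to 190 (cap) ; 130 left.
Route 19: +130 (room for 160) → 130. Pool exhausted.
Total = 5×130 + 13×190 = 3120.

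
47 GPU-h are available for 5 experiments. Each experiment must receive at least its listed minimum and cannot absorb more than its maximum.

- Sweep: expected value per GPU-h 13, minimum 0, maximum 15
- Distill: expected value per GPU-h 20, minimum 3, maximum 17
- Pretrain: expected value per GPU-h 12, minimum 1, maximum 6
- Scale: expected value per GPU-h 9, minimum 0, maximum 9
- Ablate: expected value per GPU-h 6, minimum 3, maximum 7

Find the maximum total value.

Meeting every minimum uses 0+3+1+0+3 = 7 GPU-h, leaving 40.
Order the experiments by expected value per GPU-h: Distill 20 > Sweep 13 > Pretrain 12 > Scale 9 > Ablate 6.
Give Distill 14 more to hit its cap of 17 ; 26 left.
Sweep: +15 to 15 (cap) ; 11 left.
Give Pretrain 5 more to hit its cap of 6 ; 6 left.
Scale: +6 (room for 9) → 6. Pool exhausted.
Total = 13×15 + 20×17 + 12×6 + 9×6 + 6×3 = 679.

679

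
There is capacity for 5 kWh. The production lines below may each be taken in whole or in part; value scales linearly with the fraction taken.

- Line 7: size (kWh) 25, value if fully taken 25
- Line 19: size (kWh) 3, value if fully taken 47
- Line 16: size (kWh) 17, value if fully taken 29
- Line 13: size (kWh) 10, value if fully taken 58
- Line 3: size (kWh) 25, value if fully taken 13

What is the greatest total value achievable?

Sort by value density: Line 19 47/3≈15.7, Line 13 58/10≈5.8, Line 16 29/17≈1.71, Line 7 25/25≈1, Line 3 13/25≈0.52.
All 3 kWh of Line 19 fit (value 47) — 2 remain.
2 kWh left: a 2/10 share of Line 13 gives 58×2/10 = 11.6.
Total value = 58.6.

58.6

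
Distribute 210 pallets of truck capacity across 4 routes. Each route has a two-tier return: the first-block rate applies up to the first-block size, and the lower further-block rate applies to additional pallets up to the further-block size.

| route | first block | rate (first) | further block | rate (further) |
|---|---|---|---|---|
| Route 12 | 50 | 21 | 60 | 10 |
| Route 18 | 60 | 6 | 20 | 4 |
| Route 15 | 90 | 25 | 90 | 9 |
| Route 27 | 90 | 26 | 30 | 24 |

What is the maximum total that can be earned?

Rank every tier by rate: Route 27/first 26 > Route 15/first 25 > Route 27/second 24 > Route 12/first 21 > Route 12/second 10 > Route 15/second 9 > Route 18/first 6 > Route 18/second 4.
Route 27/first (26): +90 → 120 left.
Fill Route 15 first block (90 at 25) → 30 left.
Route 27/second (24): +30 → 0 left.
Total = 26×90 + 25×90 + 24×30 = 5310.

5310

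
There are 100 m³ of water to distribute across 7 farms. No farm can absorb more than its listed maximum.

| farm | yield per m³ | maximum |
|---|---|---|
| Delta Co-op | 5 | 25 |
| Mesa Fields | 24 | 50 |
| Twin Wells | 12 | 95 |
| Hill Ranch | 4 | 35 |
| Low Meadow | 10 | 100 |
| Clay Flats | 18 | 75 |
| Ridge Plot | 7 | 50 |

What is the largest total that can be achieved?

2100

Order the farms by yield per m³: Mesa Fields 24 > Clay Flats 18 > Twin Wells 12 > Low Meadow 10 > Ridge Plot 7 > Delta Co-op 5 > Hill Ranch 4.
Give Mesa Fields 50 to hit its cap of 50 → 50 left.
Clay Flats: +50 (room for 75) → 50. Pool exhausted.
Total = 24×50 + 18×50 = 2100.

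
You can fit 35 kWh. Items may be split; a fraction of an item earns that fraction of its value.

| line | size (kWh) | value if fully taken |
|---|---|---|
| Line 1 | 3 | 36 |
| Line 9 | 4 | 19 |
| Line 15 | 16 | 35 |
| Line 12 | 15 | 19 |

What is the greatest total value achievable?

Rank by value-to-size ratio: Line 1 36/3≈12, Line 9 19/4≈4.75, Line 15 35/16≈2.19, Line 12 19/15≈1.27.
Take all of Line 1 (3 kWh, value 36) — 32 kWh left.
All 4 kWh of Line 9 fit (value 19) — 28 remain.
All 16 kWh of Line 15 fit (value 35) — 12 remain.
12 kWh left: a 12/15 share of Line 12 gives 19×12/15 = 15.2.
Total value = 105.2.

105.2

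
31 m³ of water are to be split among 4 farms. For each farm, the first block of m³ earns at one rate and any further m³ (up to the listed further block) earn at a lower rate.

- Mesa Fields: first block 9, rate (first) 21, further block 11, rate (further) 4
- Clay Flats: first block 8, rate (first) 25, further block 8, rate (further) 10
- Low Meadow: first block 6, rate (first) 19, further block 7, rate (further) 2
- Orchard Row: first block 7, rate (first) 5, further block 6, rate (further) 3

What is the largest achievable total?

Treat each block as its own option and order by rate: Clay Flats/tier1 25 > Mesa Fields/tier1 21 > Low Meadow/tier1 19 > Clay Flats/tier2 10 > Orchard Row/tier1 5 > Mesa Fields/tier2 4 > Orchard Row/tier2 3 > Low Meadow/tier2 2.
Fill Clay Flats tier1 block (8 at 25) ; 23 left.
Mesa Fields/tier1 (21): +9 ; 14 left.
Low Meadow tier1 at 19: fill all 6 ; 8 left.
Clay Flats tier2 at 10: fill all 8 ; 0 left.
Total = 25×8 + 21×9 + 19×6 + 10×8 = 583.

583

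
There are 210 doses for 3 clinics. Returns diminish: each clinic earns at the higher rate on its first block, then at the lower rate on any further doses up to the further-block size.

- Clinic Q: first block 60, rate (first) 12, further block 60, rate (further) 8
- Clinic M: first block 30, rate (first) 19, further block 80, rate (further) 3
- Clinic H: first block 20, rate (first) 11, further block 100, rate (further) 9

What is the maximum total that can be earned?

2410

Order all 6 blocks by rate: Clinic M/tier1 19 > Clinic Q/tier1 12 > Clinic H/tier1 11 > Clinic H/tier2 9 > Clinic Q/tier2 8 > Clinic M/tier2 3.
Fill Clinic M tier1 block (30 at 19) ; 180 left.
Clinic Q tier1 at 12: fill all 60 ; 120 left.
Clinic H/tier1 (11): +20 ; 100 left.
Fill Clinic H tier2 block (100 at 9) ; 0 left.
Total = 19×30 + 12×60 + 11×20 + 9×100 = 2410.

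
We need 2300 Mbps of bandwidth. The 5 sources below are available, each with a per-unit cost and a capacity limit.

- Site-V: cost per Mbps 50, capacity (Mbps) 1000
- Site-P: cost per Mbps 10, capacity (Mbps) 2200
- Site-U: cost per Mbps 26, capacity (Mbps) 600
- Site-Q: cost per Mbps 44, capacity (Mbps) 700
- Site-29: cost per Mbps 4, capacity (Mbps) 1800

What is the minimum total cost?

Cheapest first:
Take 1800 from Site-29 at 4 — need 500 more.
Site-P at 10: take 500 of its 2200 — requirement met.
Site-U, Site-Q, Site-V: unused.
Cost = 1800×4 + 500×10 = 12200.

12200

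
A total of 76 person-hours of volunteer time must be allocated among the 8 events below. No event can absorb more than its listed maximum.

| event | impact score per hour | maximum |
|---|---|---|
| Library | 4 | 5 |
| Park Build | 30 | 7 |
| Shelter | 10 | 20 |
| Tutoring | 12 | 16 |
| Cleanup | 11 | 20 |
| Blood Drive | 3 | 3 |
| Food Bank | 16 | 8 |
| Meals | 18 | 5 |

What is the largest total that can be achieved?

1040

Rank by impact score per hour: Park Build 30 > Meals 18 > Food Bank 16 > Tutoring 12 > Cleanup 11 > Shelter 10 > Library 4 > Blood Drive 3.
Give Park Build 7 to hit its cap of 7 — 69 left.
Meals takes 5 to reach its cap of 5 — 64 left.
Give Food Bank 8 to hit its cap of 8 — 56 left.
Tutoring takes 16 to reach its cap of 16 — 40 left.
Give Cleanup 20 to hit its cap of 20 — 20 left.
Give Shelter 20 to hit its cap of 20 — 0 left.
Total = 30×7 + 10×20 + 12×16 + 11×20 + 16×8 + 18×5 = 1040.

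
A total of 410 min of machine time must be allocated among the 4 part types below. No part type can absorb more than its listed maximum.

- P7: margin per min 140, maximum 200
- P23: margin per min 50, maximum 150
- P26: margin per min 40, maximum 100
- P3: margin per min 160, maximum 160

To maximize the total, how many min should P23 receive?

Rank by margin per min: P3 160 > P7 140 > P23 50 > P26 40.
Give P3 160 to hit its cap of 160 ; 250 left.
P7: +200 to 200 (cap) ; 50 left.
Only 50 left; P23 takes them to reach 50.

50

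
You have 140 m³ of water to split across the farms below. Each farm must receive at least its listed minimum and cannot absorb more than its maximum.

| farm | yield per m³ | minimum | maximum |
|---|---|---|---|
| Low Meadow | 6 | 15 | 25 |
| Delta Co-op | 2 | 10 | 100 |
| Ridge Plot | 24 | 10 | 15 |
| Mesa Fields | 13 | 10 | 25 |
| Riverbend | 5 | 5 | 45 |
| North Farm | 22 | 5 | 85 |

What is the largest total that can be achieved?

Meeting every minimum uses 15+10+10+10+5+5 = 55 m³, leaving 85.
Rank by yield per m³: Ridge Plot 24 > North Farm 22 > Mesa Fields 13 > Low Meadow 6 > Riverbend 5 > Delta Co-op 2.
Ridge Plot: +5 to 15 (cap) — 80 left.
North Farm takes 80 more to reach its cap of 85 — 0 left.
Total = 6×15 + 2×10 + 24×15 + 13×10 + 5×5 + 22×85 = 2495.

2495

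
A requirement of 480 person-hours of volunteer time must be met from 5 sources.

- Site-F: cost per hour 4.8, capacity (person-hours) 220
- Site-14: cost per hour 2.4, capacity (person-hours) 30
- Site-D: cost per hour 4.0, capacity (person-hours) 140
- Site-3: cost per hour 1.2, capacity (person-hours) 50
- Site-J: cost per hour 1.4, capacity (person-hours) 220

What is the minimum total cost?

Use sources in increasing cost order.
Site-3 (1.2): use full 50 ; 430 person-hours to go.
Take 220 from Site-J at 1.4 ; need 210 more.
Site-14 (2.4): use full 30 ; 180 person-hours to go.
Site-D at 4.0: take all 140 person-hours ; 40 still needed.
Site-F at 4.8: take 40 of its 220 ; requirement met.
Cost = 50×1.2 + 220×1.4 + 30×2.4 + 140×4.0 + 40×4.8 = 1192.

1192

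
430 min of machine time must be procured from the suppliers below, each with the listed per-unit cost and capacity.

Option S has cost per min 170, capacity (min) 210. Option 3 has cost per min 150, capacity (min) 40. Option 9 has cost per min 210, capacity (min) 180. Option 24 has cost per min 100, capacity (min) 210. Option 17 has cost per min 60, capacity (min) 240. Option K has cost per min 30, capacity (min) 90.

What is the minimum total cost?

Fill from the cheapest supplier first.
Option K (30): use full 90 — 340 min to go.
Option 17 at 60: take all 240 min — 100 still needed.
Take 100 from Option 24 at 100 to finish.
Option 3, Option S, Option 9: unused.
Cost = 90×30 + 240×60 + 100×100 = 27100.

27100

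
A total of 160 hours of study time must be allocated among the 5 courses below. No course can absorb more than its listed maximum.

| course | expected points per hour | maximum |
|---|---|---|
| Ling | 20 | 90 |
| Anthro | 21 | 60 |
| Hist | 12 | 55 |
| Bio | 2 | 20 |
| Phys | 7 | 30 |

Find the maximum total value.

Highest expected points per hour first: Anthro 21 > Ling 20 > Hist 12 > Phys 7 > Bio 2.
Anthro takes 60 to reach its cap of 60 — 100 left.
Give Ling 90 to hit its cap of 90 — 10 left.
Hist: +10 (room for 55) → 10. Pool exhausted.
Total = 20×90 + 21×60 + 12×10 = 3180.

3180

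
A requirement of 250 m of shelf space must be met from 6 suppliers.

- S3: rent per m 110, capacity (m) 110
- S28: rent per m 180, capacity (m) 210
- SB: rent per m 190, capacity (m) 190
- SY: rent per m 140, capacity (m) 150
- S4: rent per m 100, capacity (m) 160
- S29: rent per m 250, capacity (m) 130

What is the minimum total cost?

25900

Use suppliers in increasing cost order.
Take 160 from S4 at 100 ; need 90 more.
Take 90 from S3 at 110 to finish.
SY, S28, SB, S29: unused.
Cost = 160×100 + 90×110 = 25900.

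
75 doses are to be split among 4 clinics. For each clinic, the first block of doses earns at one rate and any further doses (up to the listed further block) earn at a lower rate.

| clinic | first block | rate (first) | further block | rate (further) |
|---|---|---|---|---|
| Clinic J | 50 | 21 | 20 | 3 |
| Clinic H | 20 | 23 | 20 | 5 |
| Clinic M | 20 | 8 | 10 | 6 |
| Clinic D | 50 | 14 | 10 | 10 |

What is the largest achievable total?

Order all 8 blocks by rate: Clinic H/tier1 23 > Clinic J/tier1 21 > Clinic D/tier1 14 > Clinic D/tier2 10 > Clinic M/tier1 8 > Clinic M/tier2 6 > Clinic H/tier2 5 > Clinic J/tier2 3.
Clinic H tier1 at 23: fill all 20 ; 55 left.
Clinic J tier1 at 21: fill all 50 ; 5 left.
5 remain; put them into Clinic D tier1 at 14.
Total = 23×20 + 21×50 + 14×5 = 1580.

1580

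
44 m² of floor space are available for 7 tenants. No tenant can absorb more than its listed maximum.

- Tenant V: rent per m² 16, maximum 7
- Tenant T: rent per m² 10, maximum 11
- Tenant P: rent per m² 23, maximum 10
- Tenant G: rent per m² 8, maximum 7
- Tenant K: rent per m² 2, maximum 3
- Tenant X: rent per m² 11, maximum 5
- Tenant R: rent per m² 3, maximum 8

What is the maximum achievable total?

Rank by rent per m²: Tenant P 23 > Tenant V 16 > Tenant X 11 > Tenant T 10 > Tenant G 8 > Tenant R 3 > Tenant K 2.
Give Tenant P 10 to hit its cap of 10 — 34 left.
Give Tenant V 7 to hit its cap of 7 — 27 left.
Give Tenant X 5 to hit its cap of 5 — 22 left.
Tenant T takes 11 to reach its cap of 11 — 11 left.
Tenant G: +7 to 7 (cap) — 4 left.
Tenant R: +4 (room for 8) → 4. Pool exhausted.
Total = 16×7 + 10×11 + 23×10 + 8×7 + 11×5 + 3×4 = 575.

575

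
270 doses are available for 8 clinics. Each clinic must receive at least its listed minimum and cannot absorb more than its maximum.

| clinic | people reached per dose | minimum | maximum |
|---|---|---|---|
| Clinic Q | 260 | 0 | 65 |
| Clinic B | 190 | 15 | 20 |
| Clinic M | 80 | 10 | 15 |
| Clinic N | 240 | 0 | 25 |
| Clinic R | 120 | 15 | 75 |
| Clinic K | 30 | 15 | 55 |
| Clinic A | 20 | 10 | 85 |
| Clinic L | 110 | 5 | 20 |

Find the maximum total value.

40500

Meeting every minimum uses 0+15+10+0+15+15+10+5 = 70 doses, leaving 200.
Rank by people reached per dose: Clinic Q 260 > Clinic N 240 > Clinic B 190 > Clinic R 120 > Clinic L 110 > Clinic M 80 > Clinic K 30 > Clinic A 20.
Give Clinic Q 65 more to hit its cap of 65 → 135 left.
Clinic N: +25 to 25 (cap) → 110 left.
Give Clinic B 5 more to hit its cap of 20 → 105 left.
Clinic R: +60 to 75 (cap) → 45 left.
Give Clinic L 15 more to hit its cap of 20 → 30 left.
Clinic M takes 5 more to reach its cap of 15 → 25 left.
Only 25 left; Clinic K takes them to reach 40.
Total = 260×65 + 190×20 + 80×15 + 240×25 + 120×75 + 30×40 + 20×10 + 110×20 = 40500.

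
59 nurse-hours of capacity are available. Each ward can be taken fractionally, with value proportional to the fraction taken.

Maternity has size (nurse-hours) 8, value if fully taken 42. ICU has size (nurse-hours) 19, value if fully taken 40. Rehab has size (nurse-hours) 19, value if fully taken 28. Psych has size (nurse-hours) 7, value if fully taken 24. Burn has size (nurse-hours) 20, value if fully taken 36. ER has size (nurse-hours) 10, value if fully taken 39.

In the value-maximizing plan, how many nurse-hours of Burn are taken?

15

Rank by value-to-size ratio: Maternity 42/8≈5.25, ER 39/10≈3.9, Psych 24/7≈3.43, ICU 40/19≈2.11, Burn 36/20≈1.8, Rehab 28/19≈1.47.
Take all of Maternity (8 nurse-hours, value 42) — 51 nurse-hours left.
All 10 nurse-hours of ER fit (value 39) — 41 remain.
Take all of Psych (7 nurse-hours, value 24) — 34 nurse-hours left.
Take all of ICU (19 nurse-hours, value 40) — 15 nurse-hours left.
Only 15 nurse-hours remain; take 15/20 of Burn for value 36×15/20 = 27.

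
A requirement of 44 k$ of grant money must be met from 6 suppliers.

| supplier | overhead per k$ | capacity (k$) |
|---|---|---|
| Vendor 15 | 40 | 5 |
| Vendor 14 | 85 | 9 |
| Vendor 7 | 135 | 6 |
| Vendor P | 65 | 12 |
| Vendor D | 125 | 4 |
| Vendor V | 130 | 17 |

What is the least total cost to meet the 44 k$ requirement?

Use suppliers in increasing cost order.
Vendor 15 at 40: take all 5 k$ ; 39 still needed.
Vendor P at 65: take all 12 k$ ; 27 still needed.
Take 9 from Vendor 14 at 85 ; need 18 more.
Vendor D (125): use full 4 ; 14 k$ to go.
Vendor V (130): take the remaining 14 ; done.
Vendor 7: unused.
Cost = 5×40 + 12×65 + 9×85 + 4×125 + 14×130 = 4065.

4065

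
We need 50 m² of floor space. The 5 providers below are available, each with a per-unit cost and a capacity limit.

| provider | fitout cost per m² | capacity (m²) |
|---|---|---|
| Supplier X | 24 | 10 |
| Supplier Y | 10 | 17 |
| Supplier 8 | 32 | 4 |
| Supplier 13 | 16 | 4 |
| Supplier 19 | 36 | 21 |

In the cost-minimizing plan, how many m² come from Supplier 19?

15

Fill from the cheapest provider first.
Supplier Y at 10: take all 17 m² ; 33 still needed.
Supplier 13 (16): use full 4 ; 29 m² to go.
Supplier X (24): use full 10 ; 19 m² to go.
Supplier 8 (32): use full 4 ; 15 m² to go.
Take 15 from Supplier 19 at 36 to finish.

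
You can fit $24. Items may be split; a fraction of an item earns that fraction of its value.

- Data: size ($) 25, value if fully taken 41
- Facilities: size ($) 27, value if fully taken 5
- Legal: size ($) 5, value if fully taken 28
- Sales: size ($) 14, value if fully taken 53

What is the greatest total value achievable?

89.2

Sort by value density: Legal 28/5≈5.6, Sales 53/14≈3.79, Data 41/25≈1.64, Facilities 5/27≈0.185.
Take all of Legal (5 $, value 28) — 19 $ left.
Take all of Sales (14 $, value 53) — 5 $ left.
Only 5 $ remain; take 5/25 of Data for value 41×5/25 = 8.2.
Total value = 89.2.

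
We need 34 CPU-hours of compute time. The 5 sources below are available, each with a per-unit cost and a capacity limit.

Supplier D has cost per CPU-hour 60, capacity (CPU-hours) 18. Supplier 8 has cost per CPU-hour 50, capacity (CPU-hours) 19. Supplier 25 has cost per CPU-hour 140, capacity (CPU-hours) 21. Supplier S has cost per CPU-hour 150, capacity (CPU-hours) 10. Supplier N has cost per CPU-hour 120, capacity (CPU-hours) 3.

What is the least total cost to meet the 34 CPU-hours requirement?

Fill from the cheapest source first.
Take 19 from Supplier 8 at 50 → need 15 more.
Take 15 from Supplier D at 60 to finish.
Supplier N, Supplier 25, Supplier S: unused.
Cost = 19×50 + 15×60 = 1850.

1850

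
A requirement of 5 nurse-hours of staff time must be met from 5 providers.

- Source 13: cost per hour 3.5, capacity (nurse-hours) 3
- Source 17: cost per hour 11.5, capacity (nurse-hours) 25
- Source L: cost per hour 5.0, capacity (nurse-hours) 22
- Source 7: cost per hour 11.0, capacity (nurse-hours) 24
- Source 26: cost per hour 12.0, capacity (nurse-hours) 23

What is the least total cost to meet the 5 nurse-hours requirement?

Cheapest first:
Source 13 at 3.5: take all 3 nurse-hours — 2 still needed.
Source L (5.0): take the remaining 2 — done.
Source 7, Source 17, Source 26: unused.
Cost = 3×3.5 + 2×5.0 = 20.5.

20.5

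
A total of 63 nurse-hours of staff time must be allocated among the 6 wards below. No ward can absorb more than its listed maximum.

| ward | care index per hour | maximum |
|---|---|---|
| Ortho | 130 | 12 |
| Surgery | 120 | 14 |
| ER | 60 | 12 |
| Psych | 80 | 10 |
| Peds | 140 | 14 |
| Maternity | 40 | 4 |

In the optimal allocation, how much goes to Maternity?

Highest care index per hour first: Peds 140 > Ortho 130 > Surgery 120 > Psych 80 > ER 60 > Maternity 40.
Peds: +14 to 14 (cap) — 49 left.
Ortho: +12 to 12 (cap) — 37 left.
Surgery takes 14 to reach its cap of 14 — 23 left.
Psych: +10 to 10 (cap) — 13 left.
ER: +12 to 12 (cap) — 1 left.
Only 1 left; Maternity takes them to reach 1.

1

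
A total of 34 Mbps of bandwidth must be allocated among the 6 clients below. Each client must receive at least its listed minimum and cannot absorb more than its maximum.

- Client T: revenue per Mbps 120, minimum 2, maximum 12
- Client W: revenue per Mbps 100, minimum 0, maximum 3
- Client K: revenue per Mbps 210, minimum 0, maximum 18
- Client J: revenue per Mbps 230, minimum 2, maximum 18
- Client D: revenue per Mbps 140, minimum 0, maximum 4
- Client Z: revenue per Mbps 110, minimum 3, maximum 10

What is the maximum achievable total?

Meeting every minimum uses 2+0+0+2+0+3 = 7 Mbps, leaving 27.
Order the clients by revenue per Mbps: Client J 230 > Client K 210 > Client D 140 > Client T 120 > Client Z 110 > Client W 100.
Give Client J 16 more to hit its cap of 18 — 11 left.
Client K: +11 (room for 18) → 11. Pool exhausted.
Total = 120×2 + 210×11 + 230×18 + 110×3 = 7020.

7020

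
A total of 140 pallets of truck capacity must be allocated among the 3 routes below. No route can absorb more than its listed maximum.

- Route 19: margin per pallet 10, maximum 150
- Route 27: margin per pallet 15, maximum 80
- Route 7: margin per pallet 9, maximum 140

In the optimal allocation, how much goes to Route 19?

Highest margin per pallet first: Route 27 15 > Route 19 10 > Route 7 9.
Route 27 takes 80 to reach its cap of 80 — 60 left.
Route 19: +60 (room for 150) → 60. Pool exhausted.

60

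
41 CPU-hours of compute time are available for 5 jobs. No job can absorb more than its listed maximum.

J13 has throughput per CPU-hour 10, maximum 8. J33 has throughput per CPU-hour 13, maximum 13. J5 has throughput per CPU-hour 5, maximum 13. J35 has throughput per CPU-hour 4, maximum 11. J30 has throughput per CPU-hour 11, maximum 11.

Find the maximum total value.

415

Rank by throughput per CPU-hour: J33 13 > J30 11 > J13 10 > J5 5 > J35 4.
J33: +13 to 13 (cap) ; 28 left.
Give J30 11 to hit its cap of 11 ; 17 left.
Give J13 8 to hit its cap of 8 ; 9 left.
Only 9 left; J5 takes them to reach 9.
Total = 10×8 + 13×13 + 5×9 + 11×11 = 415.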